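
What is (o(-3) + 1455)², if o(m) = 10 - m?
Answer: 2155024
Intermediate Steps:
(o(-3) + 1455)² = ((10 - 1*(-3)) + 1455)² = ((10 + 3) + 1455)² = (13 + 1455)² = 1468² = 2155024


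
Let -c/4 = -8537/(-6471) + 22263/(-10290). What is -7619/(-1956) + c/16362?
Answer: 230590625752357/59195611683180 ≈ 3.8954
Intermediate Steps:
c = 37478762/11097765 (c = -4*(-8537/(-6471) + 22263/(-10290)) = -4*(-8537*(-1/6471) + 22263*(-1/10290)) = -4*(8537/6471 - 7421/3430) = -4*(-18739381/22195530) = 37478762/11097765 ≈ 3.3771)
-7619/(-1956) + c/16362 = -7619/(-1956) + (37478762/11097765)/16362 = -7619*(-1/1956) + (37478762/11097765)*(1/16362) = 7619/1956 + 18739381/90790815465 = 230590625752357/59195611683180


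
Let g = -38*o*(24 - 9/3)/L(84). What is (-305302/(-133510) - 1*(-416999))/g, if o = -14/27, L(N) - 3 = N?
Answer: 5449077265392/62148905 ≈ 87678.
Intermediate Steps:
L(N) = 3 + N
o = -14/27 (o = -14*1/27 = -14/27 ≈ -0.51852)
g = 3724/783 (g = -38*(-14*(24 - 9/3)/27)/(3 + 84) = -38*(-14*(24 - 9*⅓)/27)/87 = -38*(-14*(24 - 3)/27)/87 = -38*(-14/27*21)/87 = -(-3724)/(9*87) = -38*(-98/783) = 3724/783 ≈ 4.7561)
(-305302/(-133510) - 1*(-416999))/g = (-305302/(-133510) - 1*(-416999))/(3724/783) = (-305302*(-1/133510) + 416999)*(783/3724) = (152651/66755 + 416999)*(783/3724) = (27836920896/66755)*(783/3724) = 5449077265392/62148905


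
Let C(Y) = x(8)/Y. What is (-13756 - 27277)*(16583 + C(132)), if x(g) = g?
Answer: -22454939953/33 ≈ -6.8045e+8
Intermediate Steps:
C(Y) = 8/Y
(-13756 - 27277)*(16583 + C(132)) = (-13756 - 27277)*(16583 + 8/132) = -41033*(16583 + 8*(1/132)) = -41033*(16583 + 2/33) = -41033*547241/33 = -22454939953/33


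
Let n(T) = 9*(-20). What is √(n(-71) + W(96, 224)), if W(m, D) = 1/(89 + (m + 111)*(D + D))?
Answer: I*√62038656787/18565 ≈ 13.416*I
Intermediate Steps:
n(T) = -180
W(m, D) = 1/(89 + 2*D*(111 + m)) (W(m, D) = 1/(89 + (111 + m)*(2*D)) = 1/(89 + 2*D*(111 + m)))
√(n(-71) + W(96, 224)) = √(-180 + 1/(89 + 222*224 + 2*224*96)) = √(-180 + 1/(89 + 49728 + 43008)) = √(-180 + 1/92825) = √(-16708499/92825) = I*√62038656787/18565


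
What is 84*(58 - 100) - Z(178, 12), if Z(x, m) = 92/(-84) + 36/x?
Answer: -6592163/1869 ≈ -3527.1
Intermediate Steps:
Z(x, m) = -23/21 + 36/x (Z(x, m) = 92*(-1/84) + 36/x = -23/21 + 36/x)
84*(58 - 100) - Z(178, 12) = 84*(58 - 100) - (-23/21 + 36/178) = 84*(-42) - (-23/21 + 36*(1/178)) = -3528 - (-23/21 + 18/89) = -3528 - 1*(-1669/1869) = -3528 + 1669/1869 = -6592163/1869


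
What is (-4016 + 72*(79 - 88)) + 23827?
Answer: 19163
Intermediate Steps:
(-4016 + 72*(79 - 88)) + 23827 = (-4016 + 72*(-9)) + 23827 = (-4016 - 648) + 23827 = -4664 + 23827 = 19163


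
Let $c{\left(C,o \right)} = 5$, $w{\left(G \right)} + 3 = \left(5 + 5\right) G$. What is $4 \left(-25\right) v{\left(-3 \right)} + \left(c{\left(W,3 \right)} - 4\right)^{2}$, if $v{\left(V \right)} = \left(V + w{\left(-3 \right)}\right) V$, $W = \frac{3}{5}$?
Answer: $-10799$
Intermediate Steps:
$W = \frac{3}{5}$ ($W = 3 \cdot \frac{1}{5} = \frac{3}{5} \approx 0.6$)
$w{\left(G \right)} = -3 + 10 G$ ($w{\left(G \right)} = -3 + \left(5 + 5\right) G = -3 + 10 G$)
$v{\left(V \right)} = V \left(-33 + V\right)$ ($v{\left(V \right)} = \left(V + \left(-3 + 10 \left(-3\right)\right)\right) V = \left(V - 33\right) V = \left(-33 + V\right) V = V \left(-33 + V\right)$)
$4 \left(-25\right) v{\left(-3 \right)} + \left(c{\left(W,3 \right)} - 4\right)^{2} = 4 \left(-25\right) \left(- 3 \left(-33 - 3\right)\right) + \left(5 - 4\right)^{2} = - 100 \left(\left(-3\right) \left(-36\right)\right) + 1^{2} = \left(-100\right) 108 + 1 = -10800 + 1 = -10799$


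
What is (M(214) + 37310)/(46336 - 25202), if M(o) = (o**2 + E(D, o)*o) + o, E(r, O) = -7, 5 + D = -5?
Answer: 40911/10567 ≈ 3.8716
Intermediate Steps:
D = -10 (D = -5 - 5 = -10)
M(o) = o**2 - 6*o (M(o) = (o**2 - 7*o) + o = o**2 - 6*o)
(M(214) + 37310)/(46336 - 25202) = (214*(-6 + 214) + 37310)/(46336 - 25202) = (214*208 + 37310)/21134 = (44512 + 37310)*(1/21134) = 81822*(1/21134) = 40911/10567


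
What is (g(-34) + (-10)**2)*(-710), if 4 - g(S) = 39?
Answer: -46150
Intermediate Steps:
g(S) = -35 (g(S) = 4 - 1*39 = 4 - 39 = -35)
(g(-34) + (-10)**2)*(-710) = (-35 + (-10)**2)*(-710) = (-35 + 100)*(-710) = 65*(-710) = -46150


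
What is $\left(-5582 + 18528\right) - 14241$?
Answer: $-1295$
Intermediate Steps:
$\left(-5582 + 18528\right) - 14241 = 12946 - 14241 = -1295$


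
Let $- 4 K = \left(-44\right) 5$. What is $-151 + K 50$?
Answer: $2599$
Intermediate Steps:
$K = 55$ ($K = - \frac{\left(-44\right) 5}{4} = \left(- \frac{1}{4}\right) \left(-220\right) = 55$)
$-151 + K 50 = -151 + 55 \cdot 50 = -151 + 2750 = 2599$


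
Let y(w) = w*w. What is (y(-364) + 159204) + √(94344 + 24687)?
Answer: 291700 + √119031 ≈ 2.9205e+5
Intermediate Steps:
y(w) = w²
(y(-364) + 159204) + √(94344 + 24687) = ((-364)² + 159204) + √(94344 + 24687) = (132496 + 159204) + √119031 = 291700 + √119031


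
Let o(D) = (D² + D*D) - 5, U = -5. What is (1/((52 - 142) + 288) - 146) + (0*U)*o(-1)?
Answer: -28907/198 ≈ -145.99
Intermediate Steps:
o(D) = -5 + 2*D² (o(D) = (D² + D²) - 5 = 2*D² - 5 = -5 + 2*D²)
(1/((52 - 142) + 288) - 146) + (0*U)*o(-1) = (1/((52 - 142) + 288) - 146) + (0*(-5))*(-5 + 2*(-1)²) = (1/(-90 + 288) - 146) + 0*(-5 + 2*1) = (1/198 - 146) + 0*(-5 + 2) = (1/198 - 146) + 0*(-3) = -28907/198 + 0 = -28907/198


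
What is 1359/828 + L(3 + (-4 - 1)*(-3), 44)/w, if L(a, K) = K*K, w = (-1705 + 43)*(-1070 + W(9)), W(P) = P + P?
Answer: 33023767/20106876 ≈ 1.6424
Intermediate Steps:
W(P) = 2*P
w = 1748424 (w = (-1705 + 43)*(-1070 + 2*9) = -1662*(-1070 + 18) = -1662*(-1052) = 1748424)
L(a, K) = K²
1359/828 + L(3 + (-4 - 1)*(-3), 44)/w = 1359/828 + 44²/1748424 = 1359*(1/828) + 1936*(1/1748424) = 151/92 + 242/218553 = 33023767/20106876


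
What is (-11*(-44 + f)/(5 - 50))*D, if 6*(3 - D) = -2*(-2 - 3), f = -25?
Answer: -1012/45 ≈ -22.489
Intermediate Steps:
D = 4/3 (D = 3 - (-1)*(-2 - 3)/3 = 3 - (-1)*(-5)/3 = 3 - 1/6*10 = 3 - 5/3 = 4/3 ≈ 1.3333)
(-11*(-44 + f)/(5 - 50))*D = -11*(-44 - 25)/(5 - 50)*(4/3) = -(-759)/(-45)*(4/3) = -(-759)*(-1)/45*(4/3) = -11*23/15*(4/3) = -253/15*4/3 = -1012/45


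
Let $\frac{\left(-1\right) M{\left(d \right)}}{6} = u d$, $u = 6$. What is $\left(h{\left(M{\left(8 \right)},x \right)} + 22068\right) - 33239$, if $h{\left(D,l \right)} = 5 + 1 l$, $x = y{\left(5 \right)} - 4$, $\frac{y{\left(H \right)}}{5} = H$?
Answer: $-11145$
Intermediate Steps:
$y{\left(H \right)} = 5 H$
$x = 21$ ($x = 5 \cdot 5 - 4 = 25 - 4 = 21$)
$M{\left(d \right)} = - 36 d$ ($M{\left(d \right)} = - 6 \cdot 6 d = - 36 d$)
$h{\left(D,l \right)} = 5 + l$
$\left(h{\left(M{\left(8 \right)},x \right)} + 22068\right) - 33239 = \left(\left(5 + 21\right) + 22068\right) - 33239 = \left(26 + 22068\right) - 33239 = 22094 - 33239 = -11145$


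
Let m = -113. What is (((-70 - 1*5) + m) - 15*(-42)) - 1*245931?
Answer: -245489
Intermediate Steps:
(((-70 - 1*5) + m) - 15*(-42)) - 1*245931 = (((-70 - 1*5) - 113) - 15*(-42)) - 1*245931 = (((-70 - 5) - 113) + 630) - 245931 = ((-75 - 113) + 630) - 245931 = (-188 + 630) - 245931 = 442 - 245931 = -245489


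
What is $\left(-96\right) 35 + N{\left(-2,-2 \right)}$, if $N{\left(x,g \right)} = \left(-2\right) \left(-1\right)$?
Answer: $-3358$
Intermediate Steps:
$N{\left(x,g \right)} = 2$
$\left(-96\right) 35 + N{\left(-2,-2 \right)} = \left(-96\right) 35 + 2 = -3360 + 2 = -3358$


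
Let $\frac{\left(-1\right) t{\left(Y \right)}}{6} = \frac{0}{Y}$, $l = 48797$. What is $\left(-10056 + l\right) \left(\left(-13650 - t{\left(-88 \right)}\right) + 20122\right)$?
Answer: $250731752$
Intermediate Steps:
$t{\left(Y \right)} = 0$ ($t{\left(Y \right)} = - 6 \frac{0}{Y} = \left(-6\right) 0 = 0$)
$\left(-10056 + l\right) \left(\left(-13650 - t{\left(-88 \right)}\right) + 20122\right) = \left(-10056 + 48797\right) \left(\left(-13650 - 0\right) + 20122\right) = 38741 \left(\left(-13650 + 0\right) + 20122\right) = 38741 \left(-13650 + 20122\right) = 38741 \cdot 6472 = 250731752$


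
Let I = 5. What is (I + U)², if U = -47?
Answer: 1764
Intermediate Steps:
(I + U)² = (5 - 47)² = (-42)² = 1764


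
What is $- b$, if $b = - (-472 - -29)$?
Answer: $-443$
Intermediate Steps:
$b = 443$ ($b = - (-472 + 29) = \left(-1\right) \left(-443\right) = 443$)
$- b = \left(-1\right) 443 = -443$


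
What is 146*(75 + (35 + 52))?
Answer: 23652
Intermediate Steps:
146*(75 + (35 + 52)) = 146*(75 + 87) = 146*162 = 23652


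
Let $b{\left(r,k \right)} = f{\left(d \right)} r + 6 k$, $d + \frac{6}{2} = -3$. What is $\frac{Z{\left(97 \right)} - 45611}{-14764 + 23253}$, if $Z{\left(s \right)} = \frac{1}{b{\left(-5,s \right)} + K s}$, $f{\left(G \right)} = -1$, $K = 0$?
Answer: $- \frac{2059512}{383311} \approx -5.373$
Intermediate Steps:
$d = -6$ ($d = -3 - 3 = -6$)
$b{\left(r,k \right)} = - r + 6 k$
$Z{\left(s \right)} = \frac{1}{5 + 6 s}$ ($Z{\left(s \right)} = \frac{1}{\left(\left(-1\right) \left(-5\right) + 6 s\right) + 0 s} = \frac{1}{\left(5 + 6 s\right) + 0} = \frac{1}{5 + 6 s}$)
$\frac{Z{\left(97 \right)} - 45611}{-14764 + 23253} = \frac{\frac{1}{5 + 6 \cdot 97} - 45611}{-14764 + 23253} = \frac{\frac{1}{5 + 582} - 45611}{8489} = \left(\frac{1}{587} - 45611\right) \frac{1}{8489} = \left(- \frac{26773656}{587}\right) \frac{1}{8489} = - \frac{2059512}{383311}$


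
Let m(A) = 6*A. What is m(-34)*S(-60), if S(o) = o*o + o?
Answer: -722160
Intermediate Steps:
S(o) = o + o² (S(o) = o² + o = o + o²)
m(-34)*S(-60) = (6*(-34))*(-60*(1 - 60)) = -(-12240)*(-59) = -204*3540 = -722160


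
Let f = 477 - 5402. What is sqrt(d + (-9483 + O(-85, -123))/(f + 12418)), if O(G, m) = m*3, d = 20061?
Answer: sqrt(1126252006953)/7493 ≈ 141.63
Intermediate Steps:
O(G, m) = 3*m
f = -4925
sqrt(d + (-9483 + O(-85, -123))/(f + 12418)) = sqrt(20061 + (-9483 + 3*(-123))/(-4925 + 12418)) = sqrt(20061 + (-9483 - 369)/7493) = sqrt(20061 - 9852*1/7493) = sqrt(20061 - 9852/7493) = sqrt(150307221/7493) = sqrt(1126252006953)/7493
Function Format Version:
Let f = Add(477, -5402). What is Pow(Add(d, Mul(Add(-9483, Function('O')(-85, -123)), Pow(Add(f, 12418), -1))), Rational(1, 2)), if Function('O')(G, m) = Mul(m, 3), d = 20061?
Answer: Mul(Rational(1, 7493), Pow(1126252006953, Rational(1, 2))) ≈ 141.63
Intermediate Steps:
Function('O')(G, m) = Mul(3, m)
f = -4925
Pow(Add(d, Mul(Add(-9483, Function('O')(-85, -123)), Pow(Add(f, 12418), -1))), Rational(1, 2)) = Pow(Add(20061, Mul(Add(-9483, Mul(3, -123)), Pow(Add(-4925, 12418), -1))), Rational(1, 2)) = Pow(Add(20061, Mul(Add(-9483, -369), Pow(7493, -1))), Rational(1, 2)) = Pow(Add(20061, Mul(-9852, Rational(1, 7493))), Rational(1, 2)) = Pow(Add(20061, Rational(-9852, 7493)), Rational(1, 2)) = Pow(Rational(150307221, 7493), Rational(1, 2)) = Mul(Rational(1, 7493), Pow(1126252006953, Rational(1, 2)))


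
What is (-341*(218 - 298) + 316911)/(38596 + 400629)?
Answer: 344191/439225 ≈ 0.78363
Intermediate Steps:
(-341*(218 - 298) + 316911)/(38596 + 400629) = (-341*(-80) + 316911)/439225 = (27280 + 316911)*(1/439225) = 344191*(1/439225) = 344191/439225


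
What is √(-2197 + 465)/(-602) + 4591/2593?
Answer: 4591/2593 - I*√433/301 ≈ 1.7705 - 0.069132*I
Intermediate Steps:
√(-2197 + 465)/(-602) + 4591/2593 = √(-1732)*(-1/602) + 4591*(1/2593) = (2*I*√433)*(-1/602) + 4591/2593 = -I*√433/301 + 4591/2593 = 4591/2593 - I*√433/301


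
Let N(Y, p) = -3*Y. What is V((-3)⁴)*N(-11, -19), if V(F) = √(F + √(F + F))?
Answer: 99*√(9 + √2) ≈ 319.48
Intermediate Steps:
V(F) = √(F + √2*√F) (V(F) = √(F + √(2*F)) = √(F + √2*√F))
V((-3)⁴)*N(-11, -19) = √((-3)⁴ + √2*√((-3)⁴))*(-3*(-11)) = √(81 + √2*√81)*33 = √(81 + √2*9)*33 = √(81 + 9*√2)*33 = 33*√(81 + 9*√2)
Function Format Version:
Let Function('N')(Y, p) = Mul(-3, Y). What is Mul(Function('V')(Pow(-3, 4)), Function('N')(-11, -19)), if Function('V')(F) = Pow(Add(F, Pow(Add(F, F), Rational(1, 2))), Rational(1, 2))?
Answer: Mul(99, Pow(Add(9, Pow(2, Rational(1, 2))), Rational(1, 2))) ≈ 319.48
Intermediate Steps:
Function('V')(F) = Pow(Add(F, Mul(Pow(2, Rational(1, 2)), Pow(F, Rational(1, 2)))), Rational(1, 2)) (Function('V')(F) = Pow(Add(F, Pow(Mul(2, F), Rational(1, 2))), Rational(1, 2)) = Pow(Add(F, Mul(Pow(2, Rational(1, 2)), Pow(F, Rational(1, 2)))), Rational(1, 2)))
Mul(Function('V')(Pow(-3, 4)), Function('N')(-11, -19)) = Mul(Pow(Add(Pow(-3, 4), Mul(Pow(2, Rational(1, 2)), Pow(Pow(-3, 4), Rational(1, 2)))), Rational(1, 2)), Mul(-3, -11)) = Mul(Pow(Add(81, Mul(Pow(2, Rational(1, 2)), Pow(81, Rational(1, 2)))), Rational(1, 2)), 33) = Mul(Pow(Add(81, Mul(Pow(2, Rational(1, 2)), 9)), Rational(1, 2)), 33) = Mul(Pow(Add(81, Mul(9, Pow(2, Rational(1, 2)))), Rational(1, 2)), 33) = Mul(33, Pow(Add(81, Mul(9, Pow(2, Rational(1, 2)))), Rational(1, 2)))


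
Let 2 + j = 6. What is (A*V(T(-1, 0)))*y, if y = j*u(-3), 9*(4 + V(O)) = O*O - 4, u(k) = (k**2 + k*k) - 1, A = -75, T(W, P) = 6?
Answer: 6800/3 ≈ 2266.7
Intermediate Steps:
j = 4 (j = -2 + 6 = 4)
u(k) = -1 + 2*k**2 (u(k) = (k**2 + k**2) - 1 = 2*k**2 - 1 = -1 + 2*k**2)
V(O) = -40/9 + O**2/9 (V(O) = -4 + (O*O - 4)/9 = -4 + (O**2 - 4)/9 = -4 + (-4 + O**2)/9 = -4 + (-4/9 + O**2/9) = -40/9 + O**2/9)
y = 68 (y = 4*(-1 + 2*(-3)**2) = 4*(-1 + 2*9) = 4*(-1 + 18) = 4*17 = 68)
(A*V(T(-1, 0)))*y = -75*(-40/9 + (1/9)*6**2)*68 = -75*(-40/9 + (1/9)*36)*68 = -75*(-40/9 + 4)*68 = -75*(-4/9)*68 = (100/3)*68 = 6800/3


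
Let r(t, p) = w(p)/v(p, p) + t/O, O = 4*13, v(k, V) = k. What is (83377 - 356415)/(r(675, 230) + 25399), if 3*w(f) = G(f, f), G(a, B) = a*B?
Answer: -42593928/3976229 ≈ -10.712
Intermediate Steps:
G(a, B) = B*a
w(f) = f²/3 (w(f) = (f*f)/3 = f²/3)
O = 52
r(t, p) = p/3 + t/52 (r(t, p) = (p²/3)/p + t/52 = p/3 + t*(1/52) = p/3 + t/52)
(83377 - 356415)/(r(675, 230) + 25399) = (83377 - 356415)/(((⅓)*230 + (1/52)*675) + 25399) = -273038/((230/3 + 675/52) + 25399) = -273038/(13985/156 + 25399) = -273038/3976229/156 = -273038*156/3976229 = -42593928/3976229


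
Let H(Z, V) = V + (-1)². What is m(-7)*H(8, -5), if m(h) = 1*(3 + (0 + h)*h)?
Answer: -208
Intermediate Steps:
H(Z, V) = 1 + V (H(Z, V) = V + 1 = 1 + V)
m(h) = 3 + h² (m(h) = 1*(3 + h*h) = 1*(3 + h²) = 3 + h²)
m(-7)*H(8, -5) = (3 + (-7)²)*(1 - 5) = (3 + 49)*(-4) = 52*(-4) = -208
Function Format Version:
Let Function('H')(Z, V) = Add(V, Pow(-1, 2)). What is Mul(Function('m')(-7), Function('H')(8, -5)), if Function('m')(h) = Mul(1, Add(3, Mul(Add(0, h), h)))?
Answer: -208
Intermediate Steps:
Function('H')(Z, V) = Add(1, V) (Function('H')(Z, V) = Add(V, 1) = Add(1, V))
Function('m')(h) = Add(3, Pow(h, 2)) (Function('m')(h) = Mul(1, Add(3, Mul(h, h))) = Mul(1, Add(3, Pow(h, 2))) = Add(3, Pow(h, 2)))
Mul(Function('m')(-7), Function('H')(8, -5)) = Mul(Add(3, Pow(-7, 2)), Add(1, -5)) = Mul(Add(3, 49), -4) = Mul(52, -4) = -208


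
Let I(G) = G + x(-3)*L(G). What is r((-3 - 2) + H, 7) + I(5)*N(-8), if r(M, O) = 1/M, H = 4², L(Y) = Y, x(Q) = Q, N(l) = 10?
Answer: -1099/11 ≈ -99.909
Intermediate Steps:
I(G) = -2*G (I(G) = G - 3*G = -2*G)
H = 16
r((-3 - 2) + H, 7) + I(5)*N(-8) = 1/((-3 - 2) + 16) - 2*5*10 = 1/(-5 + 16) - 10*10 = 1/11 - 100 = -1099/11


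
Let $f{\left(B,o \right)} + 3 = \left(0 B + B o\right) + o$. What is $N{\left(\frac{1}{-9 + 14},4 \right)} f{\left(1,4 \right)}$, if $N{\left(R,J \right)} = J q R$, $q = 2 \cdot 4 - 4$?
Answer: $16$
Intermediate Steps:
$q = 4$ ($q = 8 - 4 = 4$)
$N{\left(R,J \right)} = 4 J R$ ($N{\left(R,J \right)} = J 4 R = 4 J R$)
$f{\left(B,o \right)} = -3 + o + B o$ ($f{\left(B,o \right)} = -3 + \left(\left(0 B + B o\right) + o\right) = -3 + \left(\left(0 + B o\right) + o\right) = -3 + \left(B o + o\right) = -3 + \left(o + B o\right) = -3 + o + B o$)
$N{\left(\frac{1}{-9 + 14},4 \right)} f{\left(1,4 \right)} = 4 \cdot 4 \frac{1}{-9 + 14} \left(-3 + 4 + 1 \cdot 4\right) = 4 \cdot 4 \cdot \frac{1}{5} \left(-3 + 4 + 4\right) = 4 \cdot 4 \cdot \frac{1}{5} \cdot 5 = \frac{16}{5} \cdot 5 = 16$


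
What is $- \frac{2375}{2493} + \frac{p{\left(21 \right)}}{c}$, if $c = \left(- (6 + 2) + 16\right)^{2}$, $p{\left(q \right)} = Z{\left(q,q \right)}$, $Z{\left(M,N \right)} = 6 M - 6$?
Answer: $\frac{18395}{19944} \approx 0.92233$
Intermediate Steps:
$Z{\left(M,N \right)} = -6 + 6 M$
$p{\left(q \right)} = -6 + 6 q$
$c = 64$ ($c = \left(\left(-1\right) 8 + 16\right)^{2} = \left(-8 + 16\right)^{2} = 8^{2} = 64$)
$- \frac{2375}{2493} + \frac{p{\left(21 \right)}}{c} = - \frac{2375}{2493} + \frac{-6 + 6 \cdot 21}{64} = \left(-2375\right) \frac{1}{2493} + \left(-6 + 126\right) \frac{1}{64} = - \frac{2375}{2493} + 120 \cdot \frac{1}{64} = - \frac{2375}{2493} + \frac{15}{8} = \frac{18395}{19944}$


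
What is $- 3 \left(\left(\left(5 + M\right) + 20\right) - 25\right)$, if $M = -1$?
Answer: $3$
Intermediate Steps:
$- 3 \left(\left(\left(5 + M\right) + 20\right) - 25\right) = - 3 \left(\left(\left(5 - 1\right) + 20\right) - 25\right) = - 3 \left(\left(4 + 20\right) - 25\right) = - 3 \left(24 - 25\right) = \left(-3\right) \left(-1\right) = 3$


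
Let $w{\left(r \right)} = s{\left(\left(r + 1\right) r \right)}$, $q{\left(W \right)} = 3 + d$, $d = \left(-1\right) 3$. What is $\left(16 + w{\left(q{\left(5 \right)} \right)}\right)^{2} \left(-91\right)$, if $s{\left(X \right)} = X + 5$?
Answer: $-40131$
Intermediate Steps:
$s{\left(X \right)} = 5 + X$
$d = -3$
$q{\left(W \right)} = 0$ ($q{\left(W \right)} = 3 - 3 = 0$)
$w{\left(r \right)} = 5 + r \left(1 + r\right)$ ($w{\left(r \right)} = 5 + \left(r + 1\right) r = 5 + \left(1 + r\right) r = 5 + r \left(1 + r\right)$)
$\left(16 + w{\left(q{\left(5 \right)} \right)}\right)^{2} \left(-91\right) = \left(16 + \left(5 + 0 \left(1 + 0\right)\right)\right)^{2} \left(-91\right) = \left(16 + \left(5 + 0 \cdot 1\right)\right)^{2} \left(-91\right) = \left(16 + \left(5 + 0\right)\right)^{2} \left(-91\right) = \left(16 + 5\right)^{2} \left(-91\right) = 21^{2} \left(-91\right) = 441 \left(-91\right) = -40131$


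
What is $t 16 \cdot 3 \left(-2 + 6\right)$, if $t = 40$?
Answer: $7680$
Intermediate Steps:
$t 16 \cdot 3 \left(-2 + 6\right) = 40 \cdot 16 \cdot 3 \left(-2 + 6\right) = 640 \cdot 3 \cdot 4 = 640 \cdot 12 = 7680$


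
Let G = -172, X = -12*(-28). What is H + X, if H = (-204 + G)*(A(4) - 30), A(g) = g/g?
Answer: 11240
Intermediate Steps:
A(g) = 1
X = 336
H = 10904 (H = (-204 - 172)*(1 - 30) = -376*(-29) = 10904)
H + X = 10904 + 336 = 11240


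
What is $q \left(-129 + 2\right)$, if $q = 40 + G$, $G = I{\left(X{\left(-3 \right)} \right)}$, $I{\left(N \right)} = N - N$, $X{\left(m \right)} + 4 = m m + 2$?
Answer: $-5080$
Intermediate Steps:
$X{\left(m \right)} = -2 + m^{2}$ ($X{\left(m \right)} = -4 + \left(m m + 2\right) = -4 + \left(m^{2} + 2\right) = -4 + \left(2 + m^{2}\right) = -2 + m^{2}$)
$I{\left(N \right)} = 0$
$G = 0$
$q = 40$ ($q = 40 + 0 = 40$)
$q \left(-129 + 2\right) = 40 \left(-129 + 2\right) = 40 \left(-127\right) = -5080$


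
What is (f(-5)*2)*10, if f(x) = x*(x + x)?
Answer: 1000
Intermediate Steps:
f(x) = 2*x**2 (f(x) = x*(2*x) = 2*x**2)
(f(-5)*2)*10 = ((2*(-5)**2)*2)*10 = ((2*25)*2)*10 = (50*2)*10 = 100*10 = 1000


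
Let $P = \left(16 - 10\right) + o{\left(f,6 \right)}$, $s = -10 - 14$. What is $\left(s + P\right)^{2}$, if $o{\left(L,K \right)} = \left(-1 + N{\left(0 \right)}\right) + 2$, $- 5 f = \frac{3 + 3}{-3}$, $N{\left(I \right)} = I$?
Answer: $289$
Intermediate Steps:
$s = -24$
$f = \frac{2}{5}$ ($f = - \frac{\left(3 + 3\right) \frac{1}{-3}}{5} = - \frac{6 \left(- \frac{1}{3}\right)}{5} = \left(- \frac{1}{5}\right) \left(-2\right) = \frac{2}{5} \approx 0.4$)
$o{\left(L,K \right)} = 1$ ($o{\left(L,K \right)} = \left(-1 + 0\right) + 2 = -1 + 2 = 1$)
$P = 7$ ($P = \left(16 - 10\right) + 1 = 6 + 1 = 7$)
$\left(s + P\right)^{2} = \left(-24 + 7\right)^{2} = \left(-17\right)^{2} = 289$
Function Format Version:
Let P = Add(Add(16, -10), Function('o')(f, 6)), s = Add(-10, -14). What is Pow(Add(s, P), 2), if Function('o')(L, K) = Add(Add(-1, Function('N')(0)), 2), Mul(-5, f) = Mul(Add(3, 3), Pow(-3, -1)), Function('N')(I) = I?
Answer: 289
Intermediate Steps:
s = -24
f = Rational(2, 5) (f = Mul(Rational(-1, 5), Mul(Add(3, 3), Pow(-3, -1))) = Mul(Rational(-1, 5), Mul(6, Rational(-1, 3))) = Mul(Rational(-1, 5), -2) = Rational(2, 5) ≈ 0.40000)
Function('o')(L, K) = 1 (Function('o')(L, K) = Add(Add(-1, 0), 2) = Add(-1, 2) = 1)
P = 7 (P = Add(Add(16, -10), 1) = Add(6, 1) = 7)
Pow(Add(s, P), 2) = Pow(Add(-24, 7), 2) = Pow(-17, 2) = 289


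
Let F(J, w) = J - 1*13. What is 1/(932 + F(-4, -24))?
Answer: 1/915 ≈ 0.0010929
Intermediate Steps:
F(J, w) = -13 + J (F(J, w) = J - 13 = -13 + J)
1/(932 + F(-4, -24)) = 1/(932 + (-13 - 4)) = 1/(932 - 17) = 1/915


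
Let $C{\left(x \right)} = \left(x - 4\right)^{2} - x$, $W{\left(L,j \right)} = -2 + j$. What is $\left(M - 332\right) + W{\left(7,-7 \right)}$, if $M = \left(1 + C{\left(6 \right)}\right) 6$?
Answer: $-347$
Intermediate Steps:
$C{\left(x \right)} = \left(-4 + x\right)^{2} - x$
$M = -6$ ($M = \left(1 + \left(\left(-4 + 6\right)^{2} - 6\right)\right) 6 = \left(1 - \left(6 - 2^{2}\right)\right) 6 = \left(1 + \left(4 - 6\right)\right) 6 = \left(1 - 2\right) 6 = \left(-1\right) 6 = -6$)
$\left(M - 332\right) + W{\left(7,-7 \right)} = \left(-6 - 332\right) - 9 = -338 - 9 = -347$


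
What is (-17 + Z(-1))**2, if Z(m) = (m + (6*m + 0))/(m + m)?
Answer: 729/4 ≈ 182.25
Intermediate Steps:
Z(m) = 7/2 (Z(m) = (m + 6*m)/((2*m)) = (7*m)*(1/(2*m)) = 7/2)
(-17 + Z(-1))**2 = (-17 + 7/2)**2 = (-27/2)**2 = 729/4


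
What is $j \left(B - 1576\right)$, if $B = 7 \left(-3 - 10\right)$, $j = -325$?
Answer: $541775$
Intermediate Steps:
$B = -91$ ($B = 7 \left(-13\right) = -91$)
$j \left(B - 1576\right) = - 325 \left(-91 - 1576\right) = \left(-325\right) \left(-1667\right) = 541775$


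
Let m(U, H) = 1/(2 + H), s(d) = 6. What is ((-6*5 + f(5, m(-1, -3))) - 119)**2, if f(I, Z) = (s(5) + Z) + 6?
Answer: 19044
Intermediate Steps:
f(I, Z) = 12 + Z (f(I, Z) = (6 + Z) + 6 = 12 + Z)
((-6*5 + f(5, m(-1, -3))) - 119)**2 = ((-6*5 + (12 + 1/(2 - 3))) - 119)**2 = ((-30 + (12 + 1/(-1))) - 119)**2 = ((-30 + (12 - 1)) - 119)**2 = ((-30 + 11) - 119)**2 = (-19 - 119)**2 = (-138)**2 = 19044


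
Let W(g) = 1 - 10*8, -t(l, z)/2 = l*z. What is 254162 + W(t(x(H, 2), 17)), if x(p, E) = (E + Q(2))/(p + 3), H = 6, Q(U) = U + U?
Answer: 254083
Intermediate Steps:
Q(U) = 2*U
x(p, E) = (4 + E)/(3 + p) (x(p, E) = (E + 2*2)/(p + 3) = (E + 4)/(3 + p) = (4 + E)/(3 + p))
t(l, z) = -2*l*z
W(g) = -79 (W(g) = 1 - 80 = -79)
254162 + W(t(x(H, 2), 17)) = 254162 - 79 = 254083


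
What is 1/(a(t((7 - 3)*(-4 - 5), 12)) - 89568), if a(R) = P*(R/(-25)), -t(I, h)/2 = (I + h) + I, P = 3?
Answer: -5/447912 ≈ -1.1163e-5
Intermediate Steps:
t(I, h) = -4*I - 2*h (t(I, h) = -2*((I + h) + I) = -2*(h + 2*I) = -4*I - 2*h)
a(R) = -3*R/25 (a(R) = 3*(R/(-25)) = 3*(R*(-1/25)) = 3*(-R/25) = -3*R/25)
1/(a(t((7 - 3)*(-4 - 5), 12)) - 89568) = 1/(-3*(-4*(7 - 3)*(-4 - 5) - 2*12)/25 - 89568) = 1/(-3*(-16*(-9) - 24)/25 - 89568) = 1/(-3*(-4*(-36) - 24)/25 - 89568) = 1/(-3*(144 - 24)/25 - 89568) = 1/(-3/25*120 - 89568) = 1/(-72/5 - 89568) = 1/(-447912/5) = -5/447912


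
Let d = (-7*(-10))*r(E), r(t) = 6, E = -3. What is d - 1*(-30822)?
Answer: 31242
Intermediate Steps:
d = 420 (d = -7*(-10)*6 = 70*6 = 420)
d - 1*(-30822) = 420 - 1*(-30822) = 420 + 30822 = 31242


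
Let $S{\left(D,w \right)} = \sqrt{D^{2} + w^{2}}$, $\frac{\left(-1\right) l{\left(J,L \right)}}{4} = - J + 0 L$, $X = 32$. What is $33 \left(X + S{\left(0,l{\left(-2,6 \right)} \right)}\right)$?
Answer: $1320$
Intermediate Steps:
$l{\left(J,L \right)} = 4 J$ ($l{\left(J,L \right)} = - 4 \left(- J + 0 L\right) = - 4 \left(- J + 0\right) = - 4 \left(- J\right) = 4 J$)
$33 \left(X + S{\left(0,l{\left(-2,6 \right)} \right)}\right) = 33 \left(32 + \sqrt{0^{2} + \left(4 \left(-2\right)\right)^{2}}\right) = 33 \left(32 + \sqrt{0 + \left(-8\right)^{2}}\right) = 33 \left(32 + \sqrt{0 + 64}\right) = 33 \left(32 + \sqrt{64}\right) = 33 \left(32 + 8\right) = 33 \cdot 40 = 1320$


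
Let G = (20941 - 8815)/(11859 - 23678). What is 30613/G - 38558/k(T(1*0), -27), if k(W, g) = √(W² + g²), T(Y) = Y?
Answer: -3412186859/109134 ≈ -31266.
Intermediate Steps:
G = -12126/11819 (G = 12126/(-11819) = 12126*(-1/11819) = -12126/11819 ≈ -1.0260)
30613/G - 38558/k(T(1*0), -27) = 30613/(-12126/11819) - 38558/√((1*0)² + (-27)²) = 30613*(-11819/12126) - 38558/√(0² + 729) = -361815047/12126 - 38558/√(0 + 729) = -361815047/12126 - 38558/(√729) = -361815047/12126 - 38558/27 = -3412186859/109134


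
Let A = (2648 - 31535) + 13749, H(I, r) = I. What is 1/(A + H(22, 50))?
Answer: -1/15116 ≈ -6.6155e-5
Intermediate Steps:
A = -15138 (A = -28887 + 13749 = -15138)
1/(A + H(22, 50)) = 1/(-15138 + 22) = 1/(-15116) = -1/15116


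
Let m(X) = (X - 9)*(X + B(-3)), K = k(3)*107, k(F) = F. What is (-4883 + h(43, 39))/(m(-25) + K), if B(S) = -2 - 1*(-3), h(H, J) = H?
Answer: -4840/1137 ≈ -4.2568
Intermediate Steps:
B(S) = 1 (B(S) = -2 + 3 = 1)
K = 321 (K = 3*107 = 321)
m(X) = (1 + X)*(-9 + X) (m(X) = (X - 9)*(X + 1) = (-9 + X)*(1 + X) = (1 + X)*(-9 + X))
(-4883 + h(43, 39))/(m(-25) + K) = (-4883 + 43)/((-9 + (-25)**2 - 8*(-25)) + 321) = -4840/((-9 + 625 + 200) + 321) = -4840/(816 + 321) = -4840/1137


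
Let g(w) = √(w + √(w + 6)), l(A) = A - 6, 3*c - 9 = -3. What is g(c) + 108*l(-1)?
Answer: -756 + √(2 + 2*√2) ≈ -753.80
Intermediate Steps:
c = 2 (c = 3 + (⅓)*(-3) = 3 - 1 = 2)
l(A) = -6 + A
g(w) = √(w + √(6 + w))
g(c) + 108*l(-1) = √(2 + √(6 + 2)) + 108*(-6 - 1) = √(2 + √8) + 108*(-7) = √(2 + 2*√2) - 756 = -756 + √(2 + 2*√2)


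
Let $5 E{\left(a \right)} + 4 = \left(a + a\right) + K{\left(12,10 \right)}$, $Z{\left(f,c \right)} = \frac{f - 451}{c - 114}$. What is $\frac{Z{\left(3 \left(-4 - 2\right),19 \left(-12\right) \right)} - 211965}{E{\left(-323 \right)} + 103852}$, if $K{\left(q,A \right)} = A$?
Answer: $- \frac{72491561}{35473608} \approx -2.0435$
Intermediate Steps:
$Z{\left(f,c \right)} = \frac{-451 + f}{-114 + c}$
$E{\left(a \right)} = \frac{6}{5} + \frac{2 a}{5}$ ($E{\left(a \right)} = - \frac{4}{5} + \frac{\left(a + a\right) + 10}{5} = - \frac{4}{5} + \frac{2 a + 10}{5} = - \frac{4}{5} + \frac{10 + 2 a}{5} = - \frac{4}{5} + \left(2 + \frac{2 a}{5}\right) = \frac{6}{5} + \frac{2 a}{5}$)
$\frac{Z{\left(3 \left(-4 - 2\right),19 \left(-12\right) \right)} - 211965}{E{\left(-323 \right)} + 103852} = \frac{\frac{-451 + 3 \left(-4 - 2\right)}{-114 + 19 \left(-12\right)} - 211965}{\left(\frac{6}{5} + \frac{2}{5} \left(-323\right)\right) + 103852} = \frac{\frac{-451 + 3 \left(-6\right)}{-114 - 228} - 211965}{\left(\frac{6}{5} - \frac{646}{5}\right) + 103852} = \frac{\frac{-451 - 18}{-342} - 211965}{-128 + 103852} = \frac{\left(- \frac{1}{342}\right) \left(-469\right) - 211965}{103724} = \left(\frac{469}{342} - 211965\right) \frac{1}{103724} = \left(- \frac{72491561}{342}\right) \frac{1}{103724} = - \frac{72491561}{35473608}$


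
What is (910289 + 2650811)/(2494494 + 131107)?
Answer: 3561100/2625601 ≈ 1.3563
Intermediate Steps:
(910289 + 2650811)/(2494494 + 131107) = 3561100/2625601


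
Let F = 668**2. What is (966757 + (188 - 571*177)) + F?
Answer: 1312102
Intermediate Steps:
F = 446224
(966757 + (188 - 571*177)) + F = (966757 + (188 - 571*177)) + 446224 = (966757 + (188 - 101067)) + 446224 = (966757 - 100879) + 446224 = 865878 + 446224 = 1312102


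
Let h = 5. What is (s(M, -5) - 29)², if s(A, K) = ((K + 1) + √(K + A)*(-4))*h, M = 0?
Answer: 401 + 1960*I*√5 ≈ 401.0 + 4382.7*I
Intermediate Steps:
s(A, K) = 5 - 20*√(A + K) + 5*K (s(A, K) = ((K + 1) + √(K + A)*(-4))*5 = ((1 + K) + √(A + K)*(-4))*5 = ((1 + K) - 4*√(A + K))*5 = (1 + K - 4*√(A + K))*5 = 5 - 20*√(A + K) + 5*K)
(s(M, -5) - 29)² = ((5 - 20*√(0 - 5) + 5*(-5)) - 29)² = ((5 - 20*I*√5 - 25) - 29)² = ((-20 - 20*I*√5) - 29)² = (-49 - 20*I*√5)²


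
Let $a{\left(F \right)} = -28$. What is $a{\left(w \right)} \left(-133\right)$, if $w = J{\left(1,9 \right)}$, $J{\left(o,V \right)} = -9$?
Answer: $3724$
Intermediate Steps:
$w = -9$
$a{\left(w \right)} \left(-133\right) = \left(-28\right) \left(-133\right) = 3724$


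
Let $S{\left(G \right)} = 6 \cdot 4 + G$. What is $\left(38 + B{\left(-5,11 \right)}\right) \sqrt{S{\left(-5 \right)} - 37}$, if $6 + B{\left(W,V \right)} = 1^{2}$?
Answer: $99 i \sqrt{2} \approx 140.01 i$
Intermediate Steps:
$S{\left(G \right)} = 24 + G$
$B{\left(W,V \right)} = -5$ ($B{\left(W,V \right)} = -6 + 1^{2} = -6 + 1 = -5$)
$\left(38 + B{\left(-5,11 \right)}\right) \sqrt{S{\left(-5 \right)} - 37} = \left(38 - 5\right) \sqrt{\left(24 - 5\right) - 37} = 33 \sqrt{19 - 37} = 33 \sqrt{-18} = 33 \cdot 3 i \sqrt{2} = 99 i \sqrt{2}$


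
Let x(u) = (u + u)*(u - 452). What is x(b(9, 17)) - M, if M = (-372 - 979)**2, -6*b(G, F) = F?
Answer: -32807225/18 ≈ -1.8226e+6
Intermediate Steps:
b(G, F) = -F/6
x(u) = 2*u*(-452 + u) (x(u) = (2*u)*(-452 + u) = 2*u*(-452 + u))
M = 1825201 (M = (-1351)**2 = 1825201)
x(b(9, 17)) - M = 2*(-1/6*17)*(-452 - 1/6*17) - 1*1825201 = 2*(-17/6)*(-452 - 17/6) - 1825201 = 2*(-17/6)*(-2729/6) - 1825201 = 46393/18 - 1825201 = -32807225/18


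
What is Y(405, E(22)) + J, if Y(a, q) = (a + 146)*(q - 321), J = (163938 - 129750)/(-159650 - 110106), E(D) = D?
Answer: -11110516358/67439 ≈ -1.6475e+5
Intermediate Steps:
J = -8547/67439 (J = 34188/(-269756) = 34188*(-1/269756) = -8547/67439 ≈ -0.12674)
Y(a, q) = (-321 + q)*(146 + a) (Y(a, q) = (146 + a)*(-321 + q) = (-321 + q)*(146 + a))
Y(405, E(22)) + J = (-46866 - 321*405 + 146*22 + 405*22) - 8547/67439 = (-46866 - 130005 + 3212 + 8910) - 8547/67439 = -164749 - 8547/67439 = -11110516358/67439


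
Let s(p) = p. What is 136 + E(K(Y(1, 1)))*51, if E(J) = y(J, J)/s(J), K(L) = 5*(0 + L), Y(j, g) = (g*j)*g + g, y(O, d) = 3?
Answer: 1513/10 ≈ 151.30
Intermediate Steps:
Y(j, g) = g + j*g**2 (Y(j, g) = j*g**2 + g = g + j*g**2)
K(L) = 5*L
E(J) = 3/J
136 + E(K(Y(1, 1)))*51 = 136 + (3/((5*(1*(1 + 1*1)))))*51 = 136 + (3/((5*(1*(1 + 1)))))*51 = 136 + (3/((5*(1*2))))*51 = 136 + (3/((5*2)))*51 = 136 + (3/10)*51 = 136 + 153/10 = 1513/10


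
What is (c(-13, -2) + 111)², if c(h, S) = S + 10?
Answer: 14161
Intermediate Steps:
c(h, S) = 10 + S
(c(-13, -2) + 111)² = ((10 - 2) + 111)² = (8 + 111)² = 119² = 14161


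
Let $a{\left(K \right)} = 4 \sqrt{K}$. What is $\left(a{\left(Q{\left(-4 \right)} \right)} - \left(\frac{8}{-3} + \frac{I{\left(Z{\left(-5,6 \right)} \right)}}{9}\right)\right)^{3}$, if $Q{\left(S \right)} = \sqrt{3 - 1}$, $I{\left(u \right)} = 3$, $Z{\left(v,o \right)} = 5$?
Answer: $\frac{\left(7 + 12 \sqrt[4]{2}\right)^{3}}{27} \approx 356.43$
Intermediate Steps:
$Q{\left(S \right)} = \sqrt{2}$
$\left(a{\left(Q{\left(-4 \right)} \right)} - \left(\frac{8}{-3} + \frac{I{\left(Z{\left(-5,6 \right)} \right)}}{9}\right)\right)^{3} = \left(4 \sqrt{\sqrt{2}} - \left(\frac{8}{-3} + \frac{3}{9}\right)\right)^{3} = \left(4 \sqrt[4]{2} - \left(8 \left(- \frac{1}{3}\right) + 3 \cdot \frac{1}{9}\right)\right)^{3} = \left(4 \sqrt[4]{2} - \left(- \frac{8}{3} + \frac{1}{3}\right)\right)^{3} = \left(4 \sqrt[4]{2} - - \frac{7}{3}\right)^{3} = \left(4 \sqrt[4]{2} + \frac{7}{3}\right)^{3} = \left(\frac{7}{3} + 4 \sqrt[4]{2}\right)^{3}$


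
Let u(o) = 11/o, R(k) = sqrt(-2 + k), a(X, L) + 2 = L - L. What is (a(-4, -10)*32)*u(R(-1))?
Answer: 704*I*sqrt(3)/3 ≈ 406.45*I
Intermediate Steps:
a(X, L) = -2 (a(X, L) = -2 + (L - L) = -2 + 0 = -2)
(a(-4, -10)*32)*u(R(-1)) = (-2*32)*(11/(sqrt(-2 - 1))) = -704/(sqrt(-3)) = -704/(I*sqrt(3)) = -704*(-I*sqrt(3)/3) = -(-704)*I*sqrt(3)/3 = 704*I*sqrt(3)/3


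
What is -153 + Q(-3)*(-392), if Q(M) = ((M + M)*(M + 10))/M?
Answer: -5641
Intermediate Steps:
Q(M) = 20 + 2*M (Q(M) = ((2*M)*(10 + M))/M = (2*M*(10 + M))/M = 20 + 2*M)
-153 + Q(-3)*(-392) = -153 + (20 + 2*(-3))*(-392) = -153 + (20 - 6)*(-392) = -153 + 14*(-392) = -153 - 5488 = -5641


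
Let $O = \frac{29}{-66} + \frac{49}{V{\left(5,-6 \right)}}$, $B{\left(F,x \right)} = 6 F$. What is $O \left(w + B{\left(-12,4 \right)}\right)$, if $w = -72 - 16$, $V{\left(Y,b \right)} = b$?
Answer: $\frac{45440}{33} \approx 1377.0$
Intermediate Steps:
$w = -88$ ($w = -72 - 16 = -88$)
$O = - \frac{284}{33}$ ($O = \frac{29}{-66} + \frac{49}{-6} = 29 \left(- \frac{1}{66}\right) + 49 \left(- \frac{1}{6}\right) = - \frac{29}{66} - \frac{49}{6} = - \frac{284}{33} \approx -8.6061$)
$O \left(w + B{\left(-12,4 \right)}\right) = - \frac{284 \left(-88 + 6 \left(-12\right)\right)}{33} = - \frac{284 \left(-88 - 72\right)}{33} = \left(- \frac{284}{33}\right) \left(-160\right) = \frac{45440}{33}$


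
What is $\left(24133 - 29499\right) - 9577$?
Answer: $-14943$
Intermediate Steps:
$\left(24133 - 29499\right) - 9577 = -5366 - 9577 = -14943$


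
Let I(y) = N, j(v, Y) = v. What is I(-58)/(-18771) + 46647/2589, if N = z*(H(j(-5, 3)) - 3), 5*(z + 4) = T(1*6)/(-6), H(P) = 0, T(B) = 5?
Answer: 583718983/32398746 ≈ 18.017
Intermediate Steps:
z = -25/6 (z = -4 + (5/(-6))/5 = -4 + (5*(-⅙))/5 = -4 + (⅕)*(-⅚) = -4 - ⅙ = -25/6 ≈ -4.1667)
N = 25/2 (N = -25*(0 - 3)/6 = -25/6*(-3) = 25/2 ≈ 12.500)
I(y) = 25/2
I(-58)/(-18771) + 46647/2589 = (25/2)/(-18771) + 46647/2589 = (25/2)*(-1/18771) + 46647*(1/2589) = -25/37542 + 15549/863 = 583718983/32398746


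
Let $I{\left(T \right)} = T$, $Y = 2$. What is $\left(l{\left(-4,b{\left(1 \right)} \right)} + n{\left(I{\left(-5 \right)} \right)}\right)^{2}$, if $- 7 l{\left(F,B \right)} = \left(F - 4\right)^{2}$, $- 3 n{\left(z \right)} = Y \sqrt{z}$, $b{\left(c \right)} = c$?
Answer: $\frac{35884}{441} + \frac{256 i \sqrt{5}}{21} \approx 81.37 + 27.259 i$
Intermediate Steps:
$n{\left(z \right)} = - \frac{2 \sqrt{z}}{3}$
$l{\left(F,B \right)} = - \frac{\left(-4 + F\right)^{2}}{7}$ ($l{\left(F,B \right)} = - \frac{\left(F - 4\right)^{2}}{7} = - \frac{\left(-4 + F\right)^{2}}{7}$)
$\left(l{\left(-4,b{\left(1 \right)} \right)} + n{\left(I{\left(-5 \right)} \right)}\right)^{2} = \left(- \frac{\left(-4 - 4\right)^{2}}{7} - \frac{2 \sqrt{-5}}{3}\right)^{2} = \left(- \frac{\left(-8\right)^{2}}{7} - \frac{2 i \sqrt{5}}{3}\right)^{2} = \left(\left(- \frac{1}{7}\right) 64 - \frac{2 i \sqrt{5}}{3}\right)^{2} = \left(- \frac{64}{7} - \frac{2 i \sqrt{5}}{3}\right)^{2}$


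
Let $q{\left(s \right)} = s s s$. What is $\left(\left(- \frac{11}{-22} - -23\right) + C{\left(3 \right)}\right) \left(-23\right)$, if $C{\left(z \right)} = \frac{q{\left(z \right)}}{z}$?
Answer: $- \frac{1495}{2} \approx -747.5$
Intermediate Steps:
$q{\left(s \right)} = s^{3}$ ($q{\left(s \right)} = s^{2} s = s^{3}$)
$C{\left(z \right)} = z^{2}$ ($C{\left(z \right)} = \frac{z^{3}}{z} = z^{2}$)
$\left(\left(- \frac{11}{-22} - -23\right) + C{\left(3 \right)}\right) \left(-23\right) = \left(\left(- \frac{11}{-22} - -23\right) + 3^{2}\right) \left(-23\right) = \left(\left(\left(-11\right) \left(- \frac{1}{22}\right) + 23\right) + 9\right) \left(-23\right) = \left(\left(\frac{1}{2} + 23\right) + 9\right) \left(-23\right) = \left(\frac{47}{2} + 9\right) \left(-23\right) = \frac{65}{2} \left(-23\right) = - \frac{1495}{2}$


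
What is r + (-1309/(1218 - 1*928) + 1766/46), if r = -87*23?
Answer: -13120707/6670 ≈ -1967.1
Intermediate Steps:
r = -2001
r + (-1309/(1218 - 1*928) + 1766/46) = -2001 + (-1309/(1218 - 1*928) + 1766/46) = -2001 + (-1309/(1218 - 928) + 1766*(1/46)) = -2001 + (-1309/290 + 883/23) = -2001 + 225963/6670 = -13120707/6670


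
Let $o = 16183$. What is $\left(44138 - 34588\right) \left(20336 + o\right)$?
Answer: $348756450$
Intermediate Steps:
$\left(44138 - 34588\right) \left(20336 + o\right) = \left(44138 - 34588\right) \left(20336 + 16183\right) = 9550 \cdot 36519 = 348756450$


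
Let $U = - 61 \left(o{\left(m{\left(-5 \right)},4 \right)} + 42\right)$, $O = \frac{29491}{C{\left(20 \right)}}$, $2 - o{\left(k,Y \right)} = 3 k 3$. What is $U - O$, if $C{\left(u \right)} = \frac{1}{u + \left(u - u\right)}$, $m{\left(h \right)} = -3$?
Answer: $-594151$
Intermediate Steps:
$C{\left(u \right)} = \frac{1}{u}$ ($C{\left(u \right)} = \frac{1}{u + 0} = \frac{1}{u}$)
$o{\left(k,Y \right)} = 2 - 9 k$ ($o{\left(k,Y \right)} = 2 - 3 k 3 = 2 - 9 k$)
$O = 589820$ ($O = \frac{29491}{\frac{1}{20}} = 29491 \frac{1}{\frac{1}{20}} = 29491 \cdot 20 = 589820$)
$U = -4331$ ($U = - 61 \left(\left(2 - -27\right) + 42\right) = - 61 \left(\left(2 + 27\right) + 42\right) = - 61 \left(29 + 42\right) = \left(-61\right) 71 = -4331$)
$U - O = -4331 - 589820 = -594151$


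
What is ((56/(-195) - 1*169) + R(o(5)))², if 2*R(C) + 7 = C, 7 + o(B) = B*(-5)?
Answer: 5420935129/152100 ≈ 35641.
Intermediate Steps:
o(B) = -7 - 5*B (o(B) = -7 + B*(-5) = -7 - 5*B)
R(C) = -7/2 + C/2
((56/(-195) - 1*169) + R(o(5)))² = ((56/(-195) - 1*169) + (-7/2 + (-7 - 5*5)/2))² = ((56*(-1/195) - 169) + (-7/2 + (-7 - 25)/2))² = ((-56/195 - 169) + (-7/2 + (½)*(-32)))² = (-33011/195 + (-7/2 - 16))² = (-33011/195 - 39/2)² = (-73627/390)² = 5420935129/152100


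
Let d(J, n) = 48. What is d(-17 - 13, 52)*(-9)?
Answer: -432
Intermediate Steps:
d(-17 - 13, 52)*(-9) = 48*(-9) = -432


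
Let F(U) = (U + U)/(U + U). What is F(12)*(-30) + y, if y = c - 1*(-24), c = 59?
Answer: 53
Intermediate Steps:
F(U) = 1 (F(U) = (2*U)/((2*U)) = (2*U)*(1/(2*U)) = 1)
y = 83 (y = 59 - 1*(-24) = 59 + 24 = 83)
F(12)*(-30) + y = 1*(-30) + 83 = -30 + 83 = 53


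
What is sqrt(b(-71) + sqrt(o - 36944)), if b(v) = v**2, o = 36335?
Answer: sqrt(5041 + I*sqrt(609)) ≈ 71.0 + 0.1738*I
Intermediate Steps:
sqrt(b(-71) + sqrt(o - 36944)) = sqrt((-71)**2 + sqrt(36335 - 36944)) = sqrt(5041 + sqrt(-609)) = sqrt(5041 + I*sqrt(609))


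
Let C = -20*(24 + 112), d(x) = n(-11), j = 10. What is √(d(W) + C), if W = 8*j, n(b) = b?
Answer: I*√2731 ≈ 52.259*I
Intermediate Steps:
W = 80 (W = 8*10 = 80)
d(x) = -11
C = -2720 (C = -20*136 = -2720)
√(d(W) + C) = √(-11 - 2720) = √(-2731) = I*√2731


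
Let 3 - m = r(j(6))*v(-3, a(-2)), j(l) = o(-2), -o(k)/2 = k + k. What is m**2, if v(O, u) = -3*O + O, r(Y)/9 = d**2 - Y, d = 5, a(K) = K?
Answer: 837225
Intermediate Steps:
o(k) = -4*k (o(k) = -2*(k + k) = -4*k)
j(l) = 8 (j(l) = -4*(-2) = 8)
r(Y) = 225 - 9*Y (r(Y) = 9*(5**2 - Y) = 9*(25 - Y) = 225 - 9*Y)
v(O, u) = -2*O
m = -915 (m = 3 - (225 - 9*8)*(-2*(-3)) = 3 - (225 - 72)*6 = 3 - 153*6 = 3 - 1*918 = 3 - 918 = -915)
m**2 = (-915)**2 = 837225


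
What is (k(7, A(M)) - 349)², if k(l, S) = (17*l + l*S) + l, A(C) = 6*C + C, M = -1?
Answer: 73984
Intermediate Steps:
A(C) = 7*C
k(l, S) = 18*l + S*l (k(l, S) = (17*l + S*l) + l = 18*l + S*l)
(k(7, A(M)) - 349)² = (7*(18 + 7*(-1)) - 349)² = (7*(18 - 7) - 349)² = (7*11 - 349)² = (77 - 349)² = (-272)² = 73984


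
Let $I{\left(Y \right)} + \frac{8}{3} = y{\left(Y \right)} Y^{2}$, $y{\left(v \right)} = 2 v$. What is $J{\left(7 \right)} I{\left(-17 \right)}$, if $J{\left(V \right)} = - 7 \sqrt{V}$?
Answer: $\frac{206402 \sqrt{7}}{3} \approx 1.8203 \cdot 10^{5}$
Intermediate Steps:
$I{\left(Y \right)} = - \frac{8}{3} + 2 Y^{3}$ ($I{\left(Y \right)} = - \frac{8}{3} + 2 Y Y^{2} = - \frac{8}{3} + 2 Y^{3}$)
$J{\left(7 \right)} I{\left(-17 \right)} = - 7 \sqrt{7} \left(- \frac{8}{3} + 2 \left(-17\right)^{3}\right) = - 7 \sqrt{7} \left(- \frac{8}{3} + 2 \left(-4913\right)\right) = - 7 \sqrt{7} \left(- \frac{8}{3} - 9826\right) = - 7 \sqrt{7} \left(- \frac{29486}{3}\right) = \frac{206402 \sqrt{7}}{3}$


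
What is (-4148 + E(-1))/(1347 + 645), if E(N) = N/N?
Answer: -4147/1992 ≈ -2.0818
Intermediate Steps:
E(N) = 1
(-4148 + E(-1))/(1347 + 645) = (-4148 + 1)/(1347 + 645) = -4147/1992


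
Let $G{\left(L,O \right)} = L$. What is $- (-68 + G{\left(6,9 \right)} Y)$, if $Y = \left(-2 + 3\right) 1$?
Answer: $62$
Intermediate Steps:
$Y = 1$ ($Y = 1 \cdot 1 = 1$)
$- (-68 + G{\left(6,9 \right)} Y) = - (-68 + 6 \cdot 1) = - (-68 + 6) = \left(-1\right) \left(-62\right) = 62$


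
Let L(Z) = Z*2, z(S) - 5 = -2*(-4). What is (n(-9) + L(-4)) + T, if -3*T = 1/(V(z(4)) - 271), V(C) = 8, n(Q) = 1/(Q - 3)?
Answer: -25507/3156 ≈ -8.0821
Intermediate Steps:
z(S) = 13 (z(S) = 5 - 2*(-4) = 5 + 8 = 13)
L(Z) = 2*Z
n(Q) = 1/(-3 + Q)
T = 1/789 (T = -1/(3*(8 - 271)) = -⅓/(-263) = -⅓*(-1/263) = 1/789 ≈ 0.0012674)
(n(-9) + L(-4)) + T = (1/(-3 - 9) + 2*(-4)) + 1/789 = (1/(-12) - 8) + 1/789 = (-1/12 - 8) + 1/789 = -97/12 + 1/789 = -25507/3156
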